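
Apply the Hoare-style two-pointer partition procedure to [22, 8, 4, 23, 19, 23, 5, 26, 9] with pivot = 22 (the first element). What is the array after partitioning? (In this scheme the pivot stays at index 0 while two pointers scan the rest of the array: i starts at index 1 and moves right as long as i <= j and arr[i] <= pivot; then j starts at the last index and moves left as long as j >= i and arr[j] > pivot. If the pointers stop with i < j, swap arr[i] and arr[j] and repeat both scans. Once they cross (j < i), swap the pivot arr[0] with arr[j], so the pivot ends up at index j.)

Hoare-style two-pointer partition with pivot = 22:

Initial array: [22, 8, 4, 23, 19, 23, 5, 26, 9]

Pointers start at i = 1, j = 8.
i stops at index 3 (arr[3]=23 > 22), j stops at index 8 (arr[8]=9 <= 22): swap arr[3] and arr[8], array becomes [22, 8, 4, 9, 19, 23, 5, 26, 23]
i stops at index 5 (arr[5]=23 > 22), j stops at index 6 (arr[6]=5 <= 22): swap arr[5] and arr[6], array becomes [22, 8, 4, 9, 19, 5, 23, 26, 23]
i ends at 6, j ends at 5: the pointers have crossed (j < i), so scanning stops.

Swap pivot arr[0] with arr[5] to place pivot at position 5: [5, 8, 4, 9, 19, 22, 23, 26, 23]
Pivot position: 5

After partitioning with pivot 22, the array becomes [5, 8, 4, 9, 19, 22, 23, 26, 23]. The pivot is placed at index 5. All elements to the left of the pivot are <= 22, and all elements to the right are > 22.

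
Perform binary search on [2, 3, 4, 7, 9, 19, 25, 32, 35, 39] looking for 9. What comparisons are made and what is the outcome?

Binary search for 9 in [2, 3, 4, 7, 9, 19, 25, 32, 35, 39]:

lo=0, hi=9, mid=4, arr[mid]=9 -> Found target at index 4!

Binary search finds 9 at index 4 after 1 comparisons. The search repeatedly halves the search space by comparing with the middle element.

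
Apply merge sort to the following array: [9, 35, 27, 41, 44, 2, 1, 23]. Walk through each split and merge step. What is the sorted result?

Merge sort trace:

Split: [9, 35, 27, 41, 44, 2, 1, 23] -> [9, 35, 27, 41] and [44, 2, 1, 23]
  Split: [9, 35, 27, 41] -> [9, 35] and [27, 41]
    Split: [9, 35] -> [9] and [35]
    Merge: [9] + [35] -> [9, 35]
    Split: [27, 41] -> [27] and [41]
    Merge: [27] + [41] -> [27, 41]
  Merge: [9, 35] + [27, 41] -> [9, 27, 35, 41]
  Split: [44, 2, 1, 23] -> [44, 2] and [1, 23]
    Split: [44, 2] -> [44] and [2]
    Merge: [44] + [2] -> [2, 44]
    Split: [1, 23] -> [1] and [23]
    Merge: [1] + [23] -> [1, 23]
  Merge: [2, 44] + [1, 23] -> [1, 2, 23, 44]
Merge: [9, 27, 35, 41] + [1, 2, 23, 44] -> [1, 2, 9, 23, 27, 35, 41, 44]

Final sorted array: [1, 2, 9, 23, 27, 35, 41, 44]

The merge sort proceeds by recursively splitting the array and merging sorted halves.
After all merges, the sorted array is [1, 2, 9, 23, 27, 35, 41, 44].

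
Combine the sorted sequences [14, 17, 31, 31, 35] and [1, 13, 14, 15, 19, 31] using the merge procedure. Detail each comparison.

Merging process:

Compare 14 vs 1: take 1 from right. Merged: [1]
Compare 14 vs 13: take 13 from right. Merged: [1, 13]
Compare 14 vs 14: take 14 from left. Merged: [1, 13, 14]
Compare 17 vs 14: take 14 from right. Merged: [1, 13, 14, 14]
Compare 17 vs 15: take 15 from right. Merged: [1, 13, 14, 14, 15]
Compare 17 vs 19: take 17 from left. Merged: [1, 13, 14, 14, 15, 17]
Compare 31 vs 19: take 19 from right. Merged: [1, 13, 14, 14, 15, 17, 19]
Compare 31 vs 31: take 31 from left. Merged: [1, 13, 14, 14, 15, 17, 19, 31]
Compare 31 vs 31: take 31 from left. Merged: [1, 13, 14, 14, 15, 17, 19, 31, 31]
Compare 35 vs 31: take 31 from right. Merged: [1, 13, 14, 14, 15, 17, 19, 31, 31, 31]
Append remaining from left: [35]. Merged: [1, 13, 14, 14, 15, 17, 19, 31, 31, 31, 35]

Final merged array: [1, 13, 14, 14, 15, 17, 19, 31, 31, 31, 35]
Total comparisons: 10

The merged array is [1, 13, 14, 14, 15, 17, 19, 31, 31, 31, 35], requiring 10 comparisons. The merge step runs in O(n) time where n is the total number of elements.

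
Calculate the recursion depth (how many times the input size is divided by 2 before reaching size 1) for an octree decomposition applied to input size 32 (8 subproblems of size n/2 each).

For divide and conquer with division factor 2:

Problem sizes at each level:
Level 0: 32
Level 1: 16
Level 2: 8
Level 3: 4
Level 4: 2
Level 5: 1

The root is level 0 and the size-1 base case is level 5 (the tree spans levels 0 through 5, i.e. 6 levels counting the root), so the depth is the number of divisions: log_2(32) = 5

The recursion tree depth is log_2(32) = 5. At each level, the problem size is divided by 2, so it takes 5 divisions to reduce to a base case of size 1. The algorithm makes 8 recursive calls at each level.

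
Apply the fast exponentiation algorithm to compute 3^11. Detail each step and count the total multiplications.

Computing 3^11 by squaring (build up from 3^1; each line after the first costs one multiplication):

3^1 = 3
3^2 = (3^1)^2 = 3^2 = 9
3^4 = (3^2)^2 = 9^2 = 81
3^5 = 3 * 3^4 = 3 * 81 = 243
3^10 = (3^5)^2 = 243^2 = 59049
3^11 = 3 * 3^10 = 3 * 59049 = 177147

Result: 177147
Multiplications needed: 5 (5 lines after 3^1)

3^11 = 177147. Using exponentiation by squaring, this requires 5 multiplications. The key idea: if the exponent is even, square the half-power; if odd, multiply by the base once.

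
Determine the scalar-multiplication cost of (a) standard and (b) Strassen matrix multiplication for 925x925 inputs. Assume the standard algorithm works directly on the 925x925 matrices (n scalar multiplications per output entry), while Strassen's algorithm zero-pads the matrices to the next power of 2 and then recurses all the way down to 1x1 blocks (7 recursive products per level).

Matrix multiplication for 925x925 matrices:

Strassen's algorithm requires power-of-2 dimensions. Pad 925x925 to 1024x1024 (next power of 2).

Standard algorithm: 925^3 = 791453125 multiplications
Strassen's algorithm: 7^(log2(1024)) = 7^10 = 282475249 multiplications
Savings: 791453125 - 282475249 = 508977876 multiplications

Standard: 791453125 multiplications (925^3). Strassen: 282475249 multiplications (7^10, after padding to 1024x1024). Strassen reduces 8 recursive multiplications to 7 at each level.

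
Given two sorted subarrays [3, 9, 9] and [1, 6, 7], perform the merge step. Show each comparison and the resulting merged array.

Merging process:

Compare 3 vs 1: take 1 from right. Merged: [1]
Compare 3 vs 6: take 3 from left. Merged: [1, 3]
Compare 9 vs 6: take 6 from right. Merged: [1, 3, 6]
Compare 9 vs 7: take 7 from right. Merged: [1, 3, 6, 7]
Append remaining from left: [9, 9]. Merged: [1, 3, 6, 7, 9, 9]

Final merged array: [1, 3, 6, 7, 9, 9]
Total comparisons: 4

The merged array is [1, 3, 6, 7, 9, 9], requiring 4 comparisons. The merge step runs in O(n) time where n is the total number of elements.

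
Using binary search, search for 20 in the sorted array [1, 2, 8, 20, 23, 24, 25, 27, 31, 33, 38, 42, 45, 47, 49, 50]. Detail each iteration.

Binary search for 20 in [1, 2, 8, 20, 23, 24, 25, 27, 31, 33, 38, 42, 45, 47, 49, 50]:

lo=0, hi=15, mid=7, arr[mid]=27 -> 27 > 20, search left half
lo=0, hi=6, mid=3, arr[mid]=20 -> Found target at index 3!

Binary search finds 20 at index 3 after 2 comparisons. The search repeatedly halves the search space by comparing with the middle element.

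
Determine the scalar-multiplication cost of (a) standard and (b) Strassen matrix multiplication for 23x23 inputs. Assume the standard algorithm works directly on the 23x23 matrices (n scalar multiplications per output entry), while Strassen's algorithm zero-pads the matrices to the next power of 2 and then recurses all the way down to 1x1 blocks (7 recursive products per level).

Matrix multiplication for 23x23 matrices:

Strassen's algorithm requires power-of-2 dimensions. Pad 23x23 to 32x32 (next power of 2).

Standard algorithm: 23^3 = 12167 multiplications
Strassen's algorithm: 7^(log2(32)) = 7^5 = 16807 multiplications
Difference: 12167 - 16807 = -4640 (Strassen uses MORE here due to padding overhead — for small or just-over-power-of-2 n, padding can outweigh the per-level savings)

Standard: 12167 multiplications (23^3). Strassen: 16807 multiplications (7^5, after padding to 32x32). Strassen reduces 8 recursive multiplications to 7 at each level.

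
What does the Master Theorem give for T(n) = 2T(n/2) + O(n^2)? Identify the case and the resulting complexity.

Master Theorem for T(n) = 2T(n/2) + O(n^2):

a = 2, b = 2, c = 2
log_b(a) = log_2(2) = 1.0000

Case 3: c = 2 > log_2(2) = 1.0000
T(n) = O(n^2) = O(n^2)

For T(n) = 2T(n/2) + O(n^2): log_2(2) = 1.0000. This is Case 3 of the Master Theorem (c > log_b(a), work dominated by root), giving O(n^2).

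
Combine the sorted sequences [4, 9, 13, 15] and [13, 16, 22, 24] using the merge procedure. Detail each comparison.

Merging process:

Compare 4 vs 13: take 4 from left. Merged: [4]
Compare 9 vs 13: take 9 from left. Merged: [4, 9]
Compare 13 vs 13: take 13 from left. Merged: [4, 9, 13]
Compare 15 vs 13: take 13 from right. Merged: [4, 9, 13, 13]
Compare 15 vs 16: take 15 from left. Merged: [4, 9, 13, 13, 15]
Append remaining from right: [16, 22, 24]. Merged: [4, 9, 13, 13, 15, 16, 22, 24]

Final merged array: [4, 9, 13, 13, 15, 16, 22, 24]
Total comparisons: 5

The merged array is [4, 9, 13, 13, 15, 16, 22, 24], requiring 5 comparisons. The merge step runs in O(n) time where n is the total number of elements.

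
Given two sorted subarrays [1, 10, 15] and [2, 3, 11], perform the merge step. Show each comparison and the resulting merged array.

Merging process:

Compare 1 vs 2: take 1 from left. Merged: [1]
Compare 10 vs 2: take 2 from right. Merged: [1, 2]
Compare 10 vs 3: take 3 from right. Merged: [1, 2, 3]
Compare 10 vs 11: take 10 from left. Merged: [1, 2, 3, 10]
Compare 15 vs 11: take 11 from right. Merged: [1, 2, 3, 10, 11]
Append remaining from left: [15]. Merged: [1, 2, 3, 10, 11, 15]

Final merged array: [1, 2, 3, 10, 11, 15]
Total comparisons: 5

The merged array is [1, 2, 3, 10, 11, 15], requiring 5 comparisons. The merge step runs in O(n) time where n is the total number of elements.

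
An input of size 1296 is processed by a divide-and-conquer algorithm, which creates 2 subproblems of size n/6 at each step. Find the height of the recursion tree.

For divide and conquer with division factor 6:

Problem sizes at each level:
Level 0: 1296
Level 1: 216
Level 2: 36
Level 3: 6
Level 4: 1

The root is level 0 and the size-1 base case is level 4 (the tree spans levels 0 through 4, i.e. 5 levels counting the root), so the depth is the number of divisions: log_6(1296) = 4

The recursion tree depth is log_6(1296) = 4. At each level, the problem size is divided by 6, so it takes 4 divisions to reduce to a base case of size 1. The algorithm makes 2 recursive calls at each level.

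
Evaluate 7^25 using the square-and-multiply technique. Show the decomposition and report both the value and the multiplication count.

Computing 7^25 by squaring (build up from 7^1; each line after the first costs one multiplication):

7^1 = 7
7^2 = (7^1)^2 = 7^2 = 49
7^3 = 7 * 7^2 = 7 * 49 = 343
7^6 = (7^3)^2 = 343^2 = 117649
7^12 = (7^6)^2 = 117649^2 = 13841287201
7^24 = (7^12)^2 = 13841287201^2 = 191581231380566414401
7^25 = 7 * 7^24 = 7 * 191581231380566414401 = 1341068619663964900807

Result: 1341068619663964900807
Multiplications needed: 6 (6 lines after 7^1)

7^25 = 1341068619663964900807. Using exponentiation by squaring, this requires 6 multiplications. The key idea: if the exponent is even, square the half-power; if odd, multiply by the base once.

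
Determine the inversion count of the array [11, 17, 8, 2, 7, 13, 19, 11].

Finding inversions in [11, 17, 8, 2, 7, 13, 19, 11]:

(0, 2): arr[0]=11 > arr[2]=8
(0, 3): arr[0]=11 > arr[3]=2
(0, 4): arr[0]=11 > arr[4]=7
(1, 2): arr[1]=17 > arr[2]=8
(1, 3): arr[1]=17 > arr[3]=2
(1, 4): arr[1]=17 > arr[4]=7
(1, 5): arr[1]=17 > arr[5]=13
(1, 7): arr[1]=17 > arr[7]=11
(2, 3): arr[2]=8 > arr[3]=2
(2, 4): arr[2]=8 > arr[4]=7
(5, 7): arr[5]=13 > arr[7]=11
(6, 7): arr[6]=19 > arr[7]=11

Total inversions: 12

The array has 12 inversion(s): (0,2), (0,3), (0,4), (1,2), (1,3), (1,4), (1,5), (1,7), (2,3), (2,4), (5,7), (6,7). Each pair (i,j) satisfies i < j and arr[i] > arr[j].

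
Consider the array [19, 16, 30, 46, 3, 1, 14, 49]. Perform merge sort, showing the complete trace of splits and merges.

Merge sort trace:

Split: [19, 16, 30, 46, 3, 1, 14, 49] -> [19, 16, 30, 46] and [3, 1, 14, 49]
  Split: [19, 16, 30, 46] -> [19, 16] and [30, 46]
    Split: [19, 16] -> [19] and [16]
    Merge: [19] + [16] -> [16, 19]
    Split: [30, 46] -> [30] and [46]
    Merge: [30] + [46] -> [30, 46]
  Merge: [16, 19] + [30, 46] -> [16, 19, 30, 46]
  Split: [3, 1, 14, 49] -> [3, 1] and [14, 49]
    Split: [3, 1] -> [3] and [1]
    Merge: [3] + [1] -> [1, 3]
    Split: [14, 49] -> [14] and [49]
    Merge: [14] + [49] -> [14, 49]
  Merge: [1, 3] + [14, 49] -> [1, 3, 14, 49]
Merge: [16, 19, 30, 46] + [1, 3, 14, 49] -> [1, 3, 14, 16, 19, 30, 46, 49]

Final sorted array: [1, 3, 14, 16, 19, 30, 46, 49]

The merge sort proceeds by recursively splitting the array and merging sorted halves.
After all merges, the sorted array is [1, 3, 14, 16, 19, 30, 46, 49].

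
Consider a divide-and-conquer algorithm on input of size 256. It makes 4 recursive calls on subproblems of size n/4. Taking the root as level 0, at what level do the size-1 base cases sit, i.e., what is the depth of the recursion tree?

For divide and conquer with division factor 4:

Problem sizes at each level:
Level 0: 256
Level 1: 64
Level 2: 16
Level 3: 4
Level 4: 1

The root is level 0 and the size-1 base case is level 4 (the tree spans levels 0 through 4, i.e. 5 levels counting the root), so the depth is the number of divisions: log_4(256) = 4

The recursion tree depth is log_4(256) = 4. At each level, the problem size is divided by 4, so it takes 4 divisions to reduce to a base case of size 1. The algorithm makes 4 recursive calls at each level.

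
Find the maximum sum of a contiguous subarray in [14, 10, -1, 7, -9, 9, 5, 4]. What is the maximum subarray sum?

Using Kadane's algorithm on [14, 10, -1, 7, -9, 9, 5, 4]:

Scanning through the array:
Position 1 (value 10): max_ending_here = 24, max_so_far = 24
Position 2 (value -1): max_ending_here = 23, max_so_far = 24
Position 3 (value 7): max_ending_here = 30, max_so_far = 30
Position 4 (value -9): max_ending_here = 21, max_so_far = 30
Position 5 (value 9): max_ending_here = 30, max_so_far = 30
Position 6 (value 5): max_ending_here = 35, max_so_far = 35
Position 7 (value 4): max_ending_here = 39, max_so_far = 39

Maximum subarray: [14, 10, -1, 7, -9, 9, 5, 4]
Maximum sum: 39

The maximum subarray is [14, 10, -1, 7, -9, 9, 5, 4] with sum 39. This subarray runs from index 0 to index 7.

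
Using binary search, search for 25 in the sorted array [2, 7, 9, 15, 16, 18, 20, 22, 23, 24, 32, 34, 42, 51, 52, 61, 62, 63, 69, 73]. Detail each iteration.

Binary search for 25 in [2, 7, 9, 15, 16, 18, 20, 22, 23, 24, 32, 34, 42, 51, 52, 61, 62, 63, 69, 73]:

lo=0, hi=19, mid=9, arr[mid]=24 -> 24 < 25, search right half
lo=10, hi=19, mid=14, arr[mid]=52 -> 52 > 25, search left half
lo=10, hi=13, mid=11, arr[mid]=34 -> 34 > 25, search left half
lo=10, hi=10, mid=10, arr[mid]=32 -> 32 > 25, search left half
lo=10 > hi=9, target 25 not found

Binary search determines that 25 is not in the array after 4 comparisons. The search space was exhausted without finding the target.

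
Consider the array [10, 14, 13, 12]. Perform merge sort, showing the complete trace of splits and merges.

Merge sort trace:

Split: [10, 14, 13, 12] -> [10, 14] and [13, 12]
  Split: [10, 14] -> [10] and [14]
  Merge: [10] + [14] -> [10, 14]
  Split: [13, 12] -> [13] and [12]
  Merge: [13] + [12] -> [12, 13]
Merge: [10, 14] + [12, 13] -> [10, 12, 13, 14]

Final sorted array: [10, 12, 13, 14]

The merge sort proceeds by recursively splitting the array and merging sorted halves.
After all merges, the sorted array is [10, 12, 13, 14].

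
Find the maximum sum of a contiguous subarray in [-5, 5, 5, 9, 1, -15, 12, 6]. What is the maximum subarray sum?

Using Kadane's algorithm on [-5, 5, 5, 9, 1, -15, 12, 6]:

Scanning through the array:
Position 1 (value 5): max_ending_here = 5, max_so_far = 5
Position 2 (value 5): max_ending_here = 10, max_so_far = 10
Position 3 (value 9): max_ending_here = 19, max_so_far = 19
Position 4 (value 1): max_ending_here = 20, max_so_far = 20
Position 5 (value -15): max_ending_here = 5, max_so_far = 20
Position 6 (value 12): max_ending_here = 17, max_so_far = 20
Position 7 (value 6): max_ending_here = 23, max_so_far = 23

Maximum subarray: [5, 5, 9, 1, -15, 12, 6]
Maximum sum: 23

The maximum subarray is [5, 5, 9, 1, -15, 12, 6] with sum 23. This subarray runs from index 1 to index 7.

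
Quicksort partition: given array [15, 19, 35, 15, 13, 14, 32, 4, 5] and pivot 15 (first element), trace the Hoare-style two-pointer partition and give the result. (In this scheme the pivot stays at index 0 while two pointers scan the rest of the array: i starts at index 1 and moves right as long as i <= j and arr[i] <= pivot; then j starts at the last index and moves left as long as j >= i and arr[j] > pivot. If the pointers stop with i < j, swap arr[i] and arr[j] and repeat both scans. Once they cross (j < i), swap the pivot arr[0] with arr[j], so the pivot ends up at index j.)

Hoare-style two-pointer partition with pivot = 15:

Initial array: [15, 19, 35, 15, 13, 14, 32, 4, 5]

Pointers start at i = 1, j = 8.
i stops at index 1 (arr[1]=19 > 15), j stops at index 8 (arr[8]=5 <= 15): swap arr[1] and arr[8], array becomes [15, 5, 35, 15, 13, 14, 32, 4, 19]
i stops at index 2 (arr[2]=35 > 15), j stops at index 7 (arr[7]=4 <= 15): swap arr[2] and arr[7], array becomes [15, 5, 4, 15, 13, 14, 32, 35, 19]
i ends at 6, j ends at 5: the pointers have crossed (j < i), so scanning stops.

Swap pivot arr[0] with arr[5] to place pivot at position 5: [14, 5, 4, 15, 13, 15, 32, 35, 19]
Pivot position: 5

After partitioning with pivot 15, the array becomes [14, 5, 4, 15, 13, 15, 32, 35, 19]. The pivot is placed at index 5. All elements to the left of the pivot are <= 15, and all elements to the right are > 15.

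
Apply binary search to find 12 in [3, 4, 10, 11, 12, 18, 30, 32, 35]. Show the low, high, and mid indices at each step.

Binary search for 12 in [3, 4, 10, 11, 12, 18, 30, 32, 35]:

lo=0, hi=8, mid=4, arr[mid]=12 -> Found target at index 4!

Binary search finds 12 at index 4 after 1 comparisons. The search repeatedly halves the search space by comparing with the middle element.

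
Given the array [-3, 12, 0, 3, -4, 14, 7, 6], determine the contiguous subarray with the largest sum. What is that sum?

Using Kadane's algorithm on [-3, 12, 0, 3, -4, 14, 7, 6]:

Scanning through the array:
Position 1 (value 12): max_ending_here = 12, max_so_far = 12
Position 2 (value 0): max_ending_here = 12, max_so_far = 12
Position 3 (value 3): max_ending_here = 15, max_so_far = 15
Position 4 (value -4): max_ending_here = 11, max_so_far = 15
Position 5 (value 14): max_ending_here = 25, max_so_far = 25
Position 6 (value 7): max_ending_here = 32, max_so_far = 32
Position 7 (value 6): max_ending_here = 38, max_so_far = 38

Maximum subarray: [12, 0, 3, -4, 14, 7, 6]
Maximum sum: 38

The maximum subarray is [12, 0, 3, -4, 14, 7, 6] with sum 38. This subarray runs from index 1 to index 7.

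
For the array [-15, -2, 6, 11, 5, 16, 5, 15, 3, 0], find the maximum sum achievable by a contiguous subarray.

Using Kadane's algorithm on [-15, -2, 6, 11, 5, 16, 5, 15, 3, 0]:

Scanning through the array:
Position 1 (value -2): max_ending_here = -2, max_so_far = -2
Position 2 (value 6): max_ending_here = 6, max_so_far = 6
Position 3 (value 11): max_ending_here = 17, max_so_far = 17
Position 4 (value 5): max_ending_here = 22, max_so_far = 22
Position 5 (value 16): max_ending_here = 38, max_so_far = 38
Position 6 (value 5): max_ending_here = 43, max_so_far = 43
Position 7 (value 15): max_ending_here = 58, max_so_far = 58
Position 8 (value 3): max_ending_here = 61, max_so_far = 61
Position 9 (value 0): max_ending_here = 61, max_so_far = 61

Maximum subarray: [6, 11, 5, 16, 5, 15, 3]
Maximum sum: 61

The maximum subarray is [6, 11, 5, 16, 5, 15, 3] with sum 61. This subarray runs from index 2 to index 8.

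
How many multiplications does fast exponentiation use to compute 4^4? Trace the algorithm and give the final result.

Computing 4^4 by squaring (build up from 4^1; each line after the first costs one multiplication):

4^1 = 4
4^2 = (4^1)^2 = 4^2 = 16
4^4 = (4^2)^2 = 16^2 = 256

Result: 256
Multiplications needed: 2 (2 lines after 4^1)

4^4 = 256. Using exponentiation by squaring, this requires 2 multiplications. The key idea: if the exponent is even, square the half-power; if odd, multiply by the base once.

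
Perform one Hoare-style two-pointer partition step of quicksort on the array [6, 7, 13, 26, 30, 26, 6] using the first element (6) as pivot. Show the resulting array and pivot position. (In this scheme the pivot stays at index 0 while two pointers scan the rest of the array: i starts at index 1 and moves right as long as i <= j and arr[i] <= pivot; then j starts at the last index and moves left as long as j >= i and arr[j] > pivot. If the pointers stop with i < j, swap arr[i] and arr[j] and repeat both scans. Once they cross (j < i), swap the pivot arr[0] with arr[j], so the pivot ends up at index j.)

Hoare-style two-pointer partition with pivot = 6:

Initial array: [6, 7, 13, 26, 30, 26, 6]

Pointers start at i = 1, j = 6.
i stops at index 1 (arr[1]=7 > 6), j stops at index 6 (arr[6]=6 <= 6): swap arr[1] and arr[6], array becomes [6, 6, 13, 26, 30, 26, 7]
i ends at 2, j ends at 1: the pointers have crossed (j < i), so scanning stops.

Swap pivot arr[0] with arr[1] to place pivot at position 1: [6, 6, 13, 26, 30, 26, 7]
Pivot position: 1

After partitioning with pivot 6, the array becomes [6, 6, 13, 26, 30, 26, 7]. The pivot is placed at index 1. All elements to the left of the pivot are <= 6, and all elements to the right are > 6.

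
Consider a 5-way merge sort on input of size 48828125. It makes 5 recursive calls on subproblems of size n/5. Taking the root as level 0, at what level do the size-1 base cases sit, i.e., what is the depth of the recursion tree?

For divide and conquer with division factor 5:

Problem sizes at each level:
Level 0: 48828125
Level 1: 9765625
Level 2: 1953125
Level 3: 390625
Level 4: 78125
Level 5: 15625
Level 6: 3125
Level 7: 625
Level 8: 125
Level 9: 25
Level 10: 5
Level 11: 1

The root is level 0 and the size-1 base case is level 11 (the tree spans levels 0 through 11, i.e. 12 levels counting the root), so the depth is the number of divisions: log_5(48828125) = 11

The recursion tree depth is log_5(48828125) = 11. At each level, the problem size is divided by 5, so it takes 11 divisions to reduce to a base case of size 1. The algorithm makes 5 recursive calls at each level.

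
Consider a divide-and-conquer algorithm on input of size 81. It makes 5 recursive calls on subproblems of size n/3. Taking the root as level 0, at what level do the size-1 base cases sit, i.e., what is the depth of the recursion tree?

For divide and conquer with division factor 3:

Problem sizes at each level:
Level 0: 81
Level 1: 27
Level 2: 9
Level 3: 3
Level 4: 1

The root is level 0 and the size-1 base case is level 4 (the tree spans levels 0 through 4, i.e. 5 levels counting the root), so the depth is the number of divisions: log_3(81) = 4

The recursion tree depth is log_3(81) = 4. At each level, the problem size is divided by 3, so it takes 4 divisions to reduce to a base case of size 1. The algorithm makes 5 recursive calls at each level.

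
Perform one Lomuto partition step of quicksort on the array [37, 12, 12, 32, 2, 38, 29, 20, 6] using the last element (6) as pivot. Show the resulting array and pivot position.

Lomuto partition with pivot = 6:

Initial array: [37, 12, 12, 32, 2, 38, 29, 20, 6]

arr[0]=37 > 6: no swap
arr[1]=12 > 6: no swap
arr[2]=12 > 6: no swap
arr[3]=32 > 6: no swap
arr[4]=2 <= 6: swap with position 0, array becomes [2, 12, 12, 32, 37, 38, 29, 20, 6]
arr[5]=38 > 6: no swap
arr[6]=29 > 6: no swap
arr[7]=20 > 6: no swap

Place pivot at position 1: [2, 6, 12, 32, 37, 38, 29, 20, 12]
Pivot position: 1

After partitioning with pivot 6, the array becomes [2, 6, 12, 32, 37, 38, 29, 20, 12]. The pivot is placed at index 1. All elements to the left of the pivot are <= 6, and all elements to the right are > 6.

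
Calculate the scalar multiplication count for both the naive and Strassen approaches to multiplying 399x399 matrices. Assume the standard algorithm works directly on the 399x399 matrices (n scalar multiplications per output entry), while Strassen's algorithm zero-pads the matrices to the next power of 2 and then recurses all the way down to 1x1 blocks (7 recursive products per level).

Matrix multiplication for 399x399 matrices:

Strassen's algorithm requires power-of-2 dimensions. Pad 399x399 to 512x512 (next power of 2).

Standard algorithm: 399^3 = 63521199 multiplications
Strassen's algorithm: 7^(log2(512)) = 7^9 = 40353607 multiplications
Savings: 63521199 - 40353607 = 23167592 multiplications

Standard: 63521199 multiplications (399^3). Strassen: 40353607 multiplications (7^9, after padding to 512x512). Strassen reduces 8 recursive multiplications to 7 at each level.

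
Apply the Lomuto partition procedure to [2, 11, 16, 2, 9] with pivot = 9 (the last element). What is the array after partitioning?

Lomuto partition with pivot = 9:

Initial array: [2, 11, 16, 2, 9]

arr[0]=2 <= 9: swap with position 0, array becomes [2, 11, 16, 2, 9]
arr[1]=11 > 9: no swap
arr[2]=16 > 9: no swap
arr[3]=2 <= 9: swap with position 1, array becomes [2, 2, 16, 11, 9]

Place pivot at position 2: [2, 2, 9, 11, 16]
Pivot position: 2

After partitioning with pivot 9, the array becomes [2, 2, 9, 11, 16]. The pivot is placed at index 2. All elements to the left of the pivot are <= 9, and all elements to the right are > 9.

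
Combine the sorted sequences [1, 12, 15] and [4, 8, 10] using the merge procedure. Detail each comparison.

Merging process:

Compare 1 vs 4: take 1 from left. Merged: [1]
Compare 12 vs 4: take 4 from right. Merged: [1, 4]
Compare 12 vs 8: take 8 from right. Merged: [1, 4, 8]
Compare 12 vs 10: take 10 from right. Merged: [1, 4, 8, 10]
Append remaining from left: [12, 15]. Merged: [1, 4, 8, 10, 12, 15]

Final merged array: [1, 4, 8, 10, 12, 15]
Total comparisons: 4

The merged array is [1, 4, 8, 10, 12, 15], requiring 4 comparisons. The merge step runs in O(n) time where n is the total number of elements.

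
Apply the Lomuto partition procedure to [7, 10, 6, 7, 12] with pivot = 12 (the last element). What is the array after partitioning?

Lomuto partition with pivot = 12:

Initial array: [7, 10, 6, 7, 12]

arr[0]=7 <= 12: swap with position 0, array becomes [7, 10, 6, 7, 12]
arr[1]=10 <= 12: swap with position 1, array becomes [7, 10, 6, 7, 12]
arr[2]=6 <= 12: swap with position 2, array becomes [7, 10, 6, 7, 12]
arr[3]=7 <= 12: swap with position 3, array becomes [7, 10, 6, 7, 12]

Place pivot at position 4: [7, 10, 6, 7, 12]
Pivot position: 4

After partitioning with pivot 12, the array becomes [7, 10, 6, 7, 12]. The pivot is placed at index 4. All elements to the left of the pivot are <= 12, and all elements to the right are > 12.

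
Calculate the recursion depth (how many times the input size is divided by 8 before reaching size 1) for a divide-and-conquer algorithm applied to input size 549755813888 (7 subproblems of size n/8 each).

For divide and conquer with division factor 8:

Problem sizes at each level:
Level 0: 549755813888
Level 1: 68719476736
Level 2: 8589934592
Level 3: 1073741824
Level 4: 134217728
Level 5: 16777216
Level 6: 2097152
Level 7: 262144
Level 8: 32768
Level 9: 4096
Level 10: 512
Level 11: 64
Level 12: 8
Level 13: 1

The root is level 0 and the size-1 base case is level 13 (the tree spans levels 0 through 13, i.e. 14 levels counting the root), so the depth is the number of divisions: log_8(549755813888) = 13

The recursion tree depth is log_8(549755813888) = 13. At each level, the problem size is divided by 8, so it takes 13 divisions to reduce to a base case of size 1. The algorithm makes 7 recursive calls at each level.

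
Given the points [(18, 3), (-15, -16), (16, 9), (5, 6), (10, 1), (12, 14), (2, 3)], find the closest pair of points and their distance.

Computing all pairwise distances among 7 points:

d((18, 3), (-15, -16)) = 38.0789
d((18, 3), (16, 9)) = 6.3246
d((18, 3), (5, 6)) = 13.3417
d((18, 3), (10, 1)) = 8.2462
d((18, 3), (12, 14)) = 12.53
d((18, 3), (2, 3)) = 16.0
d((-15, -16), (16, 9)) = 39.8246
d((-15, -16), (5, 6)) = 29.7321
d((-15, -16), (10, 1)) = 30.2324
d((-15, -16), (12, 14)) = 40.3609
d((-15, -16), (2, 3)) = 25.4951
d((16, 9), (5, 6)) = 11.4018
d((16, 9), (10, 1)) = 10.0
d((16, 9), (12, 14)) = 6.4031
d((16, 9), (2, 3)) = 15.2315
d((5, 6), (10, 1)) = 7.0711
d((5, 6), (12, 14)) = 10.6301
d((5, 6), (2, 3)) = 4.2426 <-- minimum
d((10, 1), (12, 14)) = 13.1529
d((10, 1), (2, 3)) = 8.2462
d((12, 14), (2, 3)) = 14.8661

Closest pair: (5, 6) and (2, 3) with distance 4.2426

The closest pair is (5, 6) and (2, 3) with Euclidean distance 4.2426. For 7 points, brute-force pairwise comparison is shown above. For large n, the divide-and-conquer algorithm (sort by x, recurse on halves, check the dividing strip) achieves O(n log n).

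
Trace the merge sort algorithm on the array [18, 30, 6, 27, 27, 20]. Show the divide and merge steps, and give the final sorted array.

Merge sort trace:

Split: [18, 30, 6, 27, 27, 20] -> [18, 30, 6] and [27, 27, 20]
  Split: [18, 30, 6] -> [18] and [30, 6]
    Split: [30, 6] -> [30] and [6]
    Merge: [30] + [6] -> [6, 30]
  Merge: [18] + [6, 30] -> [6, 18, 30]
  Split: [27, 27, 20] -> [27] and [27, 20]
    Split: [27, 20] -> [27] and [20]
    Merge: [27] + [20] -> [20, 27]
  Merge: [27] + [20, 27] -> [20, 27, 27]
Merge: [6, 18, 30] + [20, 27, 27] -> [6, 18, 20, 27, 27, 30]

Final sorted array: [6, 18, 20, 27, 27, 30]

The merge sort proceeds by recursively splitting the array and merging sorted halves.
After all merges, the sorted array is [6, 18, 20, 27, 27, 30].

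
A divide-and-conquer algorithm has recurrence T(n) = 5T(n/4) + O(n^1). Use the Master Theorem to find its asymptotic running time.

Master Theorem for T(n) = 5T(n/4) + O(n^1):

a = 5, b = 4, c = 1
log_b(a) = log_4(5) = 1.1610

Case 1: c = 1 < log_4(5) = 1.1610
T(n) = O(n^(log_4 5))

For T(n) = 5T(n/4) + O(n^1): log_4(5) = 1.1610. This is Case 1 of the Master Theorem (c < log_b(a), work dominated by leaves), giving O(n^(log_4 5)).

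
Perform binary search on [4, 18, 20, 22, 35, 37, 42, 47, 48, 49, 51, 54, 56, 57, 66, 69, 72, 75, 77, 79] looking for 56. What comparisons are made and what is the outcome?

Binary search for 56 in [4, 18, 20, 22, 35, 37, 42, 47, 48, 49, 51, 54, 56, 57, 66, 69, 72, 75, 77, 79]:

lo=0, hi=19, mid=9, arr[mid]=49 -> 49 < 56, search right half
lo=10, hi=19, mid=14, arr[mid]=66 -> 66 > 56, search left half
lo=10, hi=13, mid=11, arr[mid]=54 -> 54 < 56, search right half
lo=12, hi=13, mid=12, arr[mid]=56 -> Found target at index 12!

Binary search finds 56 at index 12 after 4 comparisons. The search repeatedly halves the search space by comparing with the middle element.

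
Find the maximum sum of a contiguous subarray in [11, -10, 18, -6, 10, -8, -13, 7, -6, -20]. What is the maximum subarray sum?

Using Kadane's algorithm on [11, -10, 18, -6, 10, -8, -13, 7, -6, -20]:

Scanning through the array:
Position 1 (value -10): max_ending_here = 1, max_so_far = 11
Position 2 (value 18): max_ending_here = 19, max_so_far = 19
Position 3 (value -6): max_ending_here = 13, max_so_far = 19
Position 4 (value 10): max_ending_here = 23, max_so_far = 23
Position 5 (value -8): max_ending_here = 15, max_so_far = 23
Position 6 (value -13): max_ending_here = 2, max_so_far = 23
Position 7 (value 7): max_ending_here = 9, max_so_far = 23
Position 8 (value -6): max_ending_here = 3, max_so_far = 23
Position 9 (value -20): max_ending_here = -17, max_so_far = 23

Maximum subarray: [11, -10, 18, -6, 10]
Maximum sum: 23

The maximum subarray is [11, -10, 18, -6, 10] with sum 23. This subarray runs from index 0 to index 4.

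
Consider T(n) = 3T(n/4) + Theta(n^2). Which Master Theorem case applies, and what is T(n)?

Master Theorem for T(n) = 3T(n/4) + O(n^2):

a = 3, b = 4, c = 2
log_b(a) = log_4(3) = 0.7925

Case 3: c = 2 > log_4(3) = 0.7925
T(n) = O(n^2) = O(n^2)

For T(n) = 3T(n/4) + O(n^2): log_4(3) = 0.7925. This is Case 3 of the Master Theorem (c > log_b(a), work dominated by root), giving O(n^2).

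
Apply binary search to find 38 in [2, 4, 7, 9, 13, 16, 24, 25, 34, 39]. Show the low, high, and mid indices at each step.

Binary search for 38 in [2, 4, 7, 9, 13, 16, 24, 25, 34, 39]:

lo=0, hi=9, mid=4, arr[mid]=13 -> 13 < 38, search right half
lo=5, hi=9, mid=7, arr[mid]=25 -> 25 < 38, search right half
lo=8, hi=9, mid=8, arr[mid]=34 -> 34 < 38, search right half
lo=9, hi=9, mid=9, arr[mid]=39 -> 39 > 38, search left half
lo=9 > hi=8, target 38 not found

Binary search determines that 38 is not in the array after 4 comparisons. The search space was exhausted without finding the target.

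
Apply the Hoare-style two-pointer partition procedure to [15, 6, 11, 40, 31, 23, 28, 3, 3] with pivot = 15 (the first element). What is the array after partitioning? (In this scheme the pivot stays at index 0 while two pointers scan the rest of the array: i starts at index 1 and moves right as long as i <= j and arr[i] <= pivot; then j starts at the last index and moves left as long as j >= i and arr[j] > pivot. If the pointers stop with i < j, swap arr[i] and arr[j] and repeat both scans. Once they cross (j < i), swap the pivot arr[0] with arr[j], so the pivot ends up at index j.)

Hoare-style two-pointer partition with pivot = 15:

Initial array: [15, 6, 11, 40, 31, 23, 28, 3, 3]

Pointers start at i = 1, j = 8.
i stops at index 3 (arr[3]=40 > 15), j stops at index 8 (arr[8]=3 <= 15): swap arr[3] and arr[8], array becomes [15, 6, 11, 3, 31, 23, 28, 3, 40]
i stops at index 4 (arr[4]=31 > 15), j stops at index 7 (arr[7]=3 <= 15): swap arr[4] and arr[7], array becomes [15, 6, 11, 3, 3, 23, 28, 31, 40]
i ends at 5, j ends at 4: the pointers have crossed (j < i), so scanning stops.

Swap pivot arr[0] with arr[4] to place pivot at position 4: [3, 6, 11, 3, 15, 23, 28, 31, 40]
Pivot position: 4

After partitioning with pivot 15, the array becomes [3, 6, 11, 3, 15, 23, 28, 31, 40]. The pivot is placed at index 4. All elements to the left of the pivot are <= 15, and all elements to the right are > 15.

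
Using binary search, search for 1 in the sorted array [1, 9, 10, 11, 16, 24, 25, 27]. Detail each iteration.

Binary search for 1 in [1, 9, 10, 11, 16, 24, 25, 27]:

lo=0, hi=7, mid=3, arr[mid]=11 -> 11 > 1, search left half
lo=0, hi=2, mid=1, arr[mid]=9 -> 9 > 1, search left half
lo=0, hi=0, mid=0, arr[mid]=1 -> Found target at index 0!

Binary search finds 1 at index 0 after 3 comparisons. The search repeatedly halves the search space by comparing with the middle element.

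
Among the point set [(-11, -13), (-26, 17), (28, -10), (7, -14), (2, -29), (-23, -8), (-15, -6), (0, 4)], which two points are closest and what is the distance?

Computing all pairwise distances among 8 points:

d((-11, -13), (-26, 17)) = 33.541
d((-11, -13), (28, -10)) = 39.1152
d((-11, -13), (7, -14)) = 18.0278
d((-11, -13), (2, -29)) = 20.6155
d((-11, -13), (-23, -8)) = 13.0
d((-11, -13), (-15, -6)) = 8.0623 <-- minimum
d((-11, -13), (0, 4)) = 20.2485
d((-26, 17), (28, -10)) = 60.3738
d((-26, 17), (7, -14)) = 45.2769
d((-26, 17), (2, -29)) = 53.8516
d((-26, 17), (-23, -8)) = 25.1794
d((-26, 17), (-15, -6)) = 25.4951
d((-26, 17), (0, 4)) = 29.0689
d((28, -10), (7, -14)) = 21.3776
d((28, -10), (2, -29)) = 32.2025
d((28, -10), (-23, -8)) = 51.0392
d((28, -10), (-15, -6)) = 43.1856
d((28, -10), (0, 4)) = 31.305
d((7, -14), (2, -29)) = 15.8114
d((7, -14), (-23, -8)) = 30.5941
d((7, -14), (-15, -6)) = 23.4094
d((7, -14), (0, 4)) = 19.3132
d((2, -29), (-23, -8)) = 32.6497
d((2, -29), (-15, -6)) = 28.6007
d((2, -29), (0, 4)) = 33.0606
d((-23, -8), (-15, -6)) = 8.2462
d((-23, -8), (0, 4)) = 25.9422
d((-15, -6), (0, 4)) = 18.0278

Closest pair: (-11, -13) and (-15, -6) with distance 8.0623

The closest pair is (-11, -13) and (-15, -6) with Euclidean distance 8.0623. For 8 points, brute-force pairwise comparison is shown above. For large n, the divide-and-conquer algorithm (sort by x, recurse on halves, check the dividing strip) achieves O(n log n).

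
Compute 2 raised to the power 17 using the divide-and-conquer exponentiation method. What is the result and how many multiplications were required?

Computing 2^17 by squaring (build up from 2^1; each line after the first costs one multiplication):

2^1 = 2
2^2 = (2^1)^2 = 2^2 = 4
2^4 = (2^2)^2 = 4^2 = 16
2^8 = (2^4)^2 = 16^2 = 256
2^16 = (2^8)^2 = 256^2 = 65536
2^17 = 2 * 2^16 = 2 * 65536 = 131072

Result: 131072
Multiplications needed: 5 (5 lines after 2^1)

2^17 = 131072. Using exponentiation by squaring, this requires 5 multiplications. The key idea: if the exponent is even, square the half-power; if odd, multiply by the base once.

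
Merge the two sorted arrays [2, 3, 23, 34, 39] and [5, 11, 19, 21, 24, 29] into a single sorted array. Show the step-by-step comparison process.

Merging process:

Compare 2 vs 5: take 2 from left. Merged: [2]
Compare 3 vs 5: take 3 from left. Merged: [2, 3]
Compare 23 vs 5: take 5 from right. Merged: [2, 3, 5]
Compare 23 vs 11: take 11 from right. Merged: [2, 3, 5, 11]
Compare 23 vs 19: take 19 from right. Merged: [2, 3, 5, 11, 19]
Compare 23 vs 21: take 21 from right. Merged: [2, 3, 5, 11, 19, 21]
Compare 23 vs 24: take 23 from left. Merged: [2, 3, 5, 11, 19, 21, 23]
Compare 34 vs 24: take 24 from right. Merged: [2, 3, 5, 11, 19, 21, 23, 24]
Compare 34 vs 29: take 29 from right. Merged: [2, 3, 5, 11, 19, 21, 23, 24, 29]
Append remaining from left: [34, 39]. Merged: [2, 3, 5, 11, 19, 21, 23, 24, 29, 34, 39]

Final merged array: [2, 3, 5, 11, 19, 21, 23, 24, 29, 34, 39]
Total comparisons: 9

The merged array is [2, 3, 5, 11, 19, 21, 23, 24, 29, 34, 39], requiring 9 comparisons. The merge step runs in O(n) time where n is the total number of elements.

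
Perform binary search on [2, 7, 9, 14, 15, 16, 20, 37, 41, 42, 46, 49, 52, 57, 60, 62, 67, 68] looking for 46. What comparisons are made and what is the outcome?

Binary search for 46 in [2, 7, 9, 14, 15, 16, 20, 37, 41, 42, 46, 49, 52, 57, 60, 62, 67, 68]:

lo=0, hi=17, mid=8, arr[mid]=41 -> 41 < 46, search right half
lo=9, hi=17, mid=13, arr[mid]=57 -> 57 > 46, search left half
lo=9, hi=12, mid=10, arr[mid]=46 -> Found target at index 10!

Binary search finds 46 at index 10 after 3 comparisons. The search repeatedly halves the search space by comparing with the middle element.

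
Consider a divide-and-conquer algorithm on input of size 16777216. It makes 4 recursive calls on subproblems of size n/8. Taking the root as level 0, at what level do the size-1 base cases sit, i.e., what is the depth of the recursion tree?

For divide and conquer with division factor 8:

Problem sizes at each level:
Level 0: 16777216
Level 1: 2097152
Level 2: 262144
Level 3: 32768
Level 4: 4096
Level 5: 512
Level 6: 64
Level 7: 8
Level 8: 1

The root is level 0 and the size-1 base case is level 8 (the tree spans levels 0 through 8, i.e. 9 levels counting the root), so the depth is the number of divisions: log_8(16777216) = 8

The recursion tree depth is log_8(16777216) = 8. At each level, the problem size is divided by 8, so it takes 8 divisions to reduce to a base case of size 1. The algorithm makes 4 recursive calls at each level.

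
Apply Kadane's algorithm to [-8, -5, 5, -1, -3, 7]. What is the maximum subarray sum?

Using Kadane's algorithm on [-8, -5, 5, -1, -3, 7]:

Scanning through the array:
Position 1 (value -5): max_ending_here = -5, max_so_far = -5
Position 2 (value 5): max_ending_here = 5, max_so_far = 5
Position 3 (value -1): max_ending_here = 4, max_so_far = 5
Position 4 (value -3): max_ending_here = 1, max_so_far = 5
Position 5 (value 7): max_ending_here = 8, max_so_far = 8

Maximum subarray: [5, -1, -3, 7]
Maximum sum: 8

The maximum subarray is [5, -1, -3, 7] with sum 8. This subarray runs from index 2 to index 5.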